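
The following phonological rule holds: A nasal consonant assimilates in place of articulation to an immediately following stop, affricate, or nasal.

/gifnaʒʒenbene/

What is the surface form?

[gifnaʒʒembene]

/n/ before /b/ (labial) → [m]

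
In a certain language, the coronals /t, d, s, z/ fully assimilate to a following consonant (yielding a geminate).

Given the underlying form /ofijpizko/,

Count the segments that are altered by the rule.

1

/z/ before /k/ → [k] (total assimilation)
1 segment changes.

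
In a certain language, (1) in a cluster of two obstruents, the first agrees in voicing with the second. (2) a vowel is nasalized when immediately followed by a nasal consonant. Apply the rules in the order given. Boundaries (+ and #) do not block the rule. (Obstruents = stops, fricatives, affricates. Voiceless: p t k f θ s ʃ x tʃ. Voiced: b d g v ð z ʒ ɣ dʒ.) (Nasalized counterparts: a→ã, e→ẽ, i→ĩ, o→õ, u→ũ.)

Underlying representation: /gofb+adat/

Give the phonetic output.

Rule 1: /f/ before /b/ (voiced) → [v]
After rule 1: govb+adat
Rule 2: no segment meets the rule's conditions; no change.

[govb+adat]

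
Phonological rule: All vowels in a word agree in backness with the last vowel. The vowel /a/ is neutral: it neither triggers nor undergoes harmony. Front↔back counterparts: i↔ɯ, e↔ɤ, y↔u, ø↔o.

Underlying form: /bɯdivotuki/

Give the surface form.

[bidivøtyki]

/ɯ/ harmonizes with /i/ ([-back]) → [i]
/o/ harmonizes with /i/ ([-back]) → [ø]
/u/ harmonizes with /i/ ([-back]) → [y]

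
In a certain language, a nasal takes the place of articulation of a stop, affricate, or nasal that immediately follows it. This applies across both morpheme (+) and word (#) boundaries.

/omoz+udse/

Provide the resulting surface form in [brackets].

[omoz+udse]

no segment meets the rule's conditions; no change.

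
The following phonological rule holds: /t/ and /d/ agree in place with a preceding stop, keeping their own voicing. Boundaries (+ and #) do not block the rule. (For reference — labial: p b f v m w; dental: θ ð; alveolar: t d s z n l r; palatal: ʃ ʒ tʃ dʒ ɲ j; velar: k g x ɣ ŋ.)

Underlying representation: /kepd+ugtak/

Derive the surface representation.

[kepb+ugkak]

/d/ after /p/ (labial) → [b]
/t/ after /g/ (velar) → [k]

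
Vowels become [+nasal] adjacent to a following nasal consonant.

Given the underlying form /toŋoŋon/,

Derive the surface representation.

/o/ before nasal /ŋ/ → [õ]
/o/ before nasal /ŋ/ → [õ]
/o/ before nasal /n/ → [õ]

[tõŋõŋõn]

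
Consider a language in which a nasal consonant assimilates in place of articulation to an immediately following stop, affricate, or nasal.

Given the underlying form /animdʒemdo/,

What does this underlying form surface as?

/m/ before /dʒ/ (palatal) → [ɲ]
/m/ before /d/ (alveolar) → [n]

[aniɲdʒendo]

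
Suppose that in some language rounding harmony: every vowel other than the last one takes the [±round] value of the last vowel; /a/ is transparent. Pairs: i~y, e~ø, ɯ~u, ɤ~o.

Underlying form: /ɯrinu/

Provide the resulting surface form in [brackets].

/ɯ/ harmonizes with /u/ ([+round]) → [u]
/i/ harmonizes with /u/ ([+round]) → [y]

[urynu]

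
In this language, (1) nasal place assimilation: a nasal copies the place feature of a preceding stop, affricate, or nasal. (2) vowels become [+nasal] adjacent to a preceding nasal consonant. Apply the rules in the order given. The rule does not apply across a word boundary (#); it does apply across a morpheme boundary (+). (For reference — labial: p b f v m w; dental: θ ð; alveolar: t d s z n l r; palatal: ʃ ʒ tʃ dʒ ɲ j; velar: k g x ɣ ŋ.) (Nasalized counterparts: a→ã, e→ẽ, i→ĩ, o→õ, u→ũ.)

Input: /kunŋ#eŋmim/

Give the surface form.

Rule 1: /ŋ/ after /n/ (alveolar) → [n]
Rule 1: /m/ after /ŋ/ (velar) → [ŋ]
After rule 1: kunn#eŋŋim
Rule 2: /i/ after nasal /ŋ/ → [ĩ]

[kunn#eŋŋĩm]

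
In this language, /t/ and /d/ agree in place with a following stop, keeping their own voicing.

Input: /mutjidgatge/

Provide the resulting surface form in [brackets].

/d/ before /g/ (velar) → [g]
/t/ before /g/ (velar) → [k]

[mutjiggakge]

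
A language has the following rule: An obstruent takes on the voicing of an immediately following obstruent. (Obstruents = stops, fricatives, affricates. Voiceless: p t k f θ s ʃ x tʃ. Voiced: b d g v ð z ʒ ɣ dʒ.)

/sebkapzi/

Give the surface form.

/b/ before /k/ (voiceless) → [p]
/p/ before /z/ (voiced) → [b]

[sepkabzi]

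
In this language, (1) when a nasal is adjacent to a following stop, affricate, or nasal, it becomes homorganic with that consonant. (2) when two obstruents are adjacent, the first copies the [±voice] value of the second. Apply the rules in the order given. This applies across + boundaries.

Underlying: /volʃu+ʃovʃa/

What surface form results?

[volʃu+ʃofʃa]

Rule 1: no segment meets the rule's conditions; no change.
After rule 1: volʃu+ʃovʃa
Rule 2: /v/ before /ʃ/ (voiceless) → [f]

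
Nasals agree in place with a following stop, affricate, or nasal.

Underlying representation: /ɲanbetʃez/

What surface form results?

[ɲambetʃez]

/n/ before /b/ (labial) → [m]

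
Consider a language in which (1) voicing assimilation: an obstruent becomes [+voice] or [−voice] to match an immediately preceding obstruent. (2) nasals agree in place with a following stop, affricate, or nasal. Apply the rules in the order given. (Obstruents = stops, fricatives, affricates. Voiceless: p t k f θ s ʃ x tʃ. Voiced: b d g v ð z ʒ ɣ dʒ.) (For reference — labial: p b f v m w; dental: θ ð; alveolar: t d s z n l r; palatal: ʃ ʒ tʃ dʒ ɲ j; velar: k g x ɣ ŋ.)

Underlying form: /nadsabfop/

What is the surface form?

[nadzabvop]

Rule 1: /s/ after /d/ (voiced) → [z]
Rule 1: /f/ after /b/ (voiced) → [v]
After rule 1: nadzabvop
Rule 2: no segment meets the rule's conditions; no change.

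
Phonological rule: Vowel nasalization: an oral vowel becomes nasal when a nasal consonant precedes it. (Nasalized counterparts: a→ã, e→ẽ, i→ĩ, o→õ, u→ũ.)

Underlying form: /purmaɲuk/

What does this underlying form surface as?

/a/ after nasal /m/ → [ã]
/u/ after nasal /ɲ/ → [ũ]

[purmãɲũk]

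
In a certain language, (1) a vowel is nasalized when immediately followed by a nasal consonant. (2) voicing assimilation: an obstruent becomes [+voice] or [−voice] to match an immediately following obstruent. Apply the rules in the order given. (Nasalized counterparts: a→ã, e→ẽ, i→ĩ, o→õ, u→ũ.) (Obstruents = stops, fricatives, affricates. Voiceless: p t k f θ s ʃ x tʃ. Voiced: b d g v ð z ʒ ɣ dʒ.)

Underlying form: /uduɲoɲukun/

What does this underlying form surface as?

[udũɲõɲukũn]

Rule 1: /u/ before nasal /ɲ/ → [ũ]
Rule 1: /o/ before nasal /ɲ/ → [õ]
Rule 1: /u/ before nasal /n/ → [ũ]
After rule 1: udũɲõɲukũn
Rule 2: no segment meets the rule's conditions; no change.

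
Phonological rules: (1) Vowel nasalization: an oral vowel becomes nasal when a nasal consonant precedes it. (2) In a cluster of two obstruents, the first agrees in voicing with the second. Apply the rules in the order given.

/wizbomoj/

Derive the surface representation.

Rule 1: /o/ after nasal /m/ → [õ]
After rule 1: wizbomõj
Rule 2: no segment meets the rule's conditions; no change.

[wizbomõj]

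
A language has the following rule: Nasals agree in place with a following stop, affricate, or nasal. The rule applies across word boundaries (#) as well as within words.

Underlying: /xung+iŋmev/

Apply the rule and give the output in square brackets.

/n/ before /g/ (velar) → [ŋ]
/ŋ/ before /m/ (labial) → [m]

[xuŋg+immev]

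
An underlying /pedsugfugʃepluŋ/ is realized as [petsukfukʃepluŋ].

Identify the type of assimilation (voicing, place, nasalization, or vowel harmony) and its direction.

/d/→[t] /g/→[k] /g/→[k].
Each target copies a feature from the following segment, so the direction is regressive.

voicing assimilation, regressive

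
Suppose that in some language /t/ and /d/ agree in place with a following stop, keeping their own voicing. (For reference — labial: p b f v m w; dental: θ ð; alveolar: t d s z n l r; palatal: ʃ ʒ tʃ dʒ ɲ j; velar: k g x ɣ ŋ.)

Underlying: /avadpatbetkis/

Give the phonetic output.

/d/ before /p/ (labial) → [b]
/t/ before /b/ (labial) → [p]
/t/ before /k/ (velar) → [k]

[avabpapbekkis]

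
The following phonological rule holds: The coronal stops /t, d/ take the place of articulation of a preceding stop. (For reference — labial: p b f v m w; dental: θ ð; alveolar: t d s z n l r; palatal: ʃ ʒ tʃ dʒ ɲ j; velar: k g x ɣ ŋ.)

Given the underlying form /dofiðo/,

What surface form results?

no segment meets the rule's conditions; no change.

[dofiðo]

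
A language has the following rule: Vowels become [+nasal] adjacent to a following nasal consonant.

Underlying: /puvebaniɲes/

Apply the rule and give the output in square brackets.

[puvebãnĩɲes]

/a/ before nasal /n/ → [ã]
/i/ before nasal /ɲ/ → [ĩ]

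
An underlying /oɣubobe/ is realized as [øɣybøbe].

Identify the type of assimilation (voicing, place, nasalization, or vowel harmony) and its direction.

vowel harmony, regressive

/o/→[ø] /u/→[y] /o/→[ø].
Vowels agree with the last vowel, so the harmony is regressive.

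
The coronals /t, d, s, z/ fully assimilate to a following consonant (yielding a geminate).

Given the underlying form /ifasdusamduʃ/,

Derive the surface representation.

[ifaddusamduʃ]

/s/ before /d/ → [d] (total assimilation)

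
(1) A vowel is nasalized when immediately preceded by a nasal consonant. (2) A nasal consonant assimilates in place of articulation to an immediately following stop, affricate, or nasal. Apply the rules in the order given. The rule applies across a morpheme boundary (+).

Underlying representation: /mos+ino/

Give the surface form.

Rule 1: /o/ after nasal /m/ → [õ]
Rule 1: /o/ after nasal /n/ → [õ]
After rule 1: mõs+inõ
Rule 2: no segment meets the rule's conditions; no change.

[mõs+inõ]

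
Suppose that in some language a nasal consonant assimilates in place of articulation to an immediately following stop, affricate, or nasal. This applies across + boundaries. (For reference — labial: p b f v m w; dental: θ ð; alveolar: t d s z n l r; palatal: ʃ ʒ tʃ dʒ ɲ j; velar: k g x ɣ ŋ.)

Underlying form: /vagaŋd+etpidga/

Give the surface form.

/ŋ/ before /d/ (alveolar) → [n]

[vagand+etpidga]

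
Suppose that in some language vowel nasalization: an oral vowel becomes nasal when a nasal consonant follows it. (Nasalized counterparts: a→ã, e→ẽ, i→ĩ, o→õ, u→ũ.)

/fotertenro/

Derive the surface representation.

[fotertẽnro]

/e/ before nasal /n/ → [ẽ]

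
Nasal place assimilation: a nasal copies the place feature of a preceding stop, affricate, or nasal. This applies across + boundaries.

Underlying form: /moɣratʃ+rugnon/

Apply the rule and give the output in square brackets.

[moɣratʃ+rugŋon]

/n/ after /g/ (velar) → [ŋ]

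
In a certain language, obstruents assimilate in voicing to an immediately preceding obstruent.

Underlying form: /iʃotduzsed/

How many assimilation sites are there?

2

/d/ after /t/ (voiceless) → [t]
/s/ after /z/ (voiced) → [z]
2 segments change.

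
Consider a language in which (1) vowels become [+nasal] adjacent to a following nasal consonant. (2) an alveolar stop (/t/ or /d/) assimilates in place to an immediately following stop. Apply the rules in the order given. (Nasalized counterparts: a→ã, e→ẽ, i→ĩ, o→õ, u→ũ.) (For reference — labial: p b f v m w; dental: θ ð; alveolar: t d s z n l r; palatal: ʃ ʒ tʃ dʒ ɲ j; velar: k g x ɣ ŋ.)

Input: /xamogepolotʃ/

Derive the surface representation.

Rule 1: /a/ before nasal /m/ → [ã]
After rule 1: xãmogepolotʃ
Rule 2: no segment meets the rule's conditions; no change.

[xãmogepolotʃ]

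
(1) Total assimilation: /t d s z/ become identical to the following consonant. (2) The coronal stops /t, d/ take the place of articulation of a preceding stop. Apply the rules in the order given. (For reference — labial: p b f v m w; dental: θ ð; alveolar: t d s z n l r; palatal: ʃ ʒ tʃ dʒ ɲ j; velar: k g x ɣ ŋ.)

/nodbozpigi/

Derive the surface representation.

[nobboppigi]

Rule 1: /d/ before /b/ → [b] (total assimilation)
Rule 1: /z/ before /p/ → [p] (total assimilation)
After rule 1: nobboppigi
Rule 2: no segment meets the rule's conditions; no change.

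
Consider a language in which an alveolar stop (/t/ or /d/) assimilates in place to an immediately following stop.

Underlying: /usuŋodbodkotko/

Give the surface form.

/d/ before /b/ (labial) → [b]
/d/ before /k/ (velar) → [g]
/t/ before /k/ (velar) → [k]

[usuŋobbogkokko]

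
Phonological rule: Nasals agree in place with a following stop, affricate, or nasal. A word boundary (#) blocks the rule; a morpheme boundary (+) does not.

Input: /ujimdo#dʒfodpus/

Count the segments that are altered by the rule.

1

/m/ before /d/ (alveolar) → [n]
1 segment changes.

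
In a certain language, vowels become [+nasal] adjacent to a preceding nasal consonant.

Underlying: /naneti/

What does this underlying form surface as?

[nãnẽti]

/a/ after nasal /n/ → [ã]
/e/ after nasal /n/ → [ẽ]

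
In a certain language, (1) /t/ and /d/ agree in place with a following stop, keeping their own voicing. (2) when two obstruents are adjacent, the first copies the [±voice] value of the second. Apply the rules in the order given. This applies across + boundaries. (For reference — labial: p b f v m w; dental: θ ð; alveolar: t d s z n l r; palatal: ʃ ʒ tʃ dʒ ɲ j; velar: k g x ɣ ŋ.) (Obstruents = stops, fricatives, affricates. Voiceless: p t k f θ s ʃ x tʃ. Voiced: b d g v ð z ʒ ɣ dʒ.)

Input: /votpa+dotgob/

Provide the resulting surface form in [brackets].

[voppa+doggob]

Rule 1: /t/ before /p/ (labial) → [p]
Rule 1: /t/ before /g/ (velar) → [k]
After rule 1: voppa+dokgob
Rule 2: /k/ before /g/ (voiced) → [g]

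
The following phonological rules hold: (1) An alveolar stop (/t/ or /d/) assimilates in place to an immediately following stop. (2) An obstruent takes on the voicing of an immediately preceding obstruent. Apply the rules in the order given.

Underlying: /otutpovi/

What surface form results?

Rule 1: /t/ before /p/ (labial) → [p]
After rule 1: otuppovi
Rule 2: no segment meets the rule's conditions; no change.

[otuppovi]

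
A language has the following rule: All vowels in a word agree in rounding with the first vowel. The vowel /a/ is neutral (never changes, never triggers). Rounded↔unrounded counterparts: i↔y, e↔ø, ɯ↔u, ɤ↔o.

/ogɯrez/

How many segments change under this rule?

2

/ɯ/ harmonizes with /o/ ([+round]) → [u]
/e/ harmonizes with /o/ ([+round]) → [ø]
2 segments change.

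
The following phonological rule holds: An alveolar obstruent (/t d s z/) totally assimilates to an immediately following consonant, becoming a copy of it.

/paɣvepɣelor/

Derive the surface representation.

[paɣvepɣelor]

no segment meets the rule's conditions; no change.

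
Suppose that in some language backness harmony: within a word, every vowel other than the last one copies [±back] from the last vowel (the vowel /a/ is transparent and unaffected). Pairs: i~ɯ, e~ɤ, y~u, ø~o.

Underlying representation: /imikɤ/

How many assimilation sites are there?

2

/i/ harmonizes with /ɤ/ ([+back]) → [ɯ]
/i/ harmonizes with /ɤ/ ([+back]) → [ɯ]
2 segments change.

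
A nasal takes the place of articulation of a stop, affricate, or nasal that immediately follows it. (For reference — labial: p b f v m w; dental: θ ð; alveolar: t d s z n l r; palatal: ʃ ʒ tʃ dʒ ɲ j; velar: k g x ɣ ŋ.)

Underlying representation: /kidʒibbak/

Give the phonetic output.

[kidʒibbak]

no segment meets the rule's conditions; no change.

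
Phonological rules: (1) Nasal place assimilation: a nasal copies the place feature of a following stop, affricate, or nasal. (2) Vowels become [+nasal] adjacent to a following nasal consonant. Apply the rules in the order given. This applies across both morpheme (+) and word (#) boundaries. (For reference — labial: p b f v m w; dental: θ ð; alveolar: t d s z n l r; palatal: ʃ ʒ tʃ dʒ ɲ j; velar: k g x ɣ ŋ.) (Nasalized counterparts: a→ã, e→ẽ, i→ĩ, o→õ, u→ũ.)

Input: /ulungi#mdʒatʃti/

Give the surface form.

[ulũŋgĩ#ɲdʒatʃti]

Rule 1: /n/ before /g/ (velar) → [ŋ]
Rule 1: /m/ before /dʒ/ (palatal) → [ɲ]
After rule 1: uluŋgi#ɲdʒatʃti
Rule 2: /u/ before nasal /ŋ/ → [ũ]
Rule 2: /i/ before nasal /ɲ/ → [ĩ]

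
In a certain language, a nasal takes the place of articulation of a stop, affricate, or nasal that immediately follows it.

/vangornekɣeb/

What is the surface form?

[vaŋgornekɣeb]

/n/ before /g/ (velar) → [ŋ]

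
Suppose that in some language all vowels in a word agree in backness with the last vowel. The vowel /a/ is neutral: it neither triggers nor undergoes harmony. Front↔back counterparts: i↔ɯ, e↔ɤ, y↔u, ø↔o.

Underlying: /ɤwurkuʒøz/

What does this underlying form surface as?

[ewyrkyʒøz]

/ɤ/ harmonizes with /ø/ ([-back]) → [e]
/u/ harmonizes with /ø/ ([-back]) → [y]
/u/ harmonizes with /ø/ ([-back]) → [y]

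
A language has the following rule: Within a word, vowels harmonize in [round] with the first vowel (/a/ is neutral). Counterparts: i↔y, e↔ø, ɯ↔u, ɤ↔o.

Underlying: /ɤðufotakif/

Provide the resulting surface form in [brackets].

[ɤðɯfɤtakif]

/u/ harmonizes with /ɤ/ ([-round]) → [ɯ]
/o/ harmonizes with /ɤ/ ([-round]) → [ɤ]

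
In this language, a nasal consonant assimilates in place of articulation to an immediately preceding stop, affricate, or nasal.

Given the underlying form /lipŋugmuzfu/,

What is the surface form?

/ŋ/ after /p/ (labial) → [m]
/m/ after /g/ (velar) → [ŋ]

[lipmugŋuzfu]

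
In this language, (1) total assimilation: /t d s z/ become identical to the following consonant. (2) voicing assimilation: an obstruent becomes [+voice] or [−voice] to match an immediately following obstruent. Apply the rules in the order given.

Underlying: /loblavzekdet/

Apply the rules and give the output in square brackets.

[loblavzegdet]

Rule 1: no segment meets the rule's conditions; no change.
After rule 1: loblavzekdet
Rule 2: /k/ before /d/ (voiced) → [g]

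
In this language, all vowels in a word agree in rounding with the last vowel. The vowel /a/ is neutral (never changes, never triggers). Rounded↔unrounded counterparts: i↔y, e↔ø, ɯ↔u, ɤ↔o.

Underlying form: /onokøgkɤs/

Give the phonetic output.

/o/ harmonizes with /ɤ/ ([-round]) → [ɤ]
/o/ harmonizes with /ɤ/ ([-round]) → [ɤ]
/ø/ harmonizes with /ɤ/ ([-round]) → [e]

[ɤnɤkegkɤs]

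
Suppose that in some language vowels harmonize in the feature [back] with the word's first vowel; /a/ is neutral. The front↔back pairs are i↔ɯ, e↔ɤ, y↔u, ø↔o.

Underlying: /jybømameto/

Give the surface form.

/o/ harmonizes with /y/ ([-back]) → [ø]

[jybømametø]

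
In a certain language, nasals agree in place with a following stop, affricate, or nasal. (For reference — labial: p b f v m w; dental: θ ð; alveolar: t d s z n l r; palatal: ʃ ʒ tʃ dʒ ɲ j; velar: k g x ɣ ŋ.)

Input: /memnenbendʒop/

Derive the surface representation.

/m/ before /n/ (alveolar) → [n]
/n/ before /b/ (labial) → [m]
/n/ before /dʒ/ (palatal) → [ɲ]

[mennembeɲdʒop]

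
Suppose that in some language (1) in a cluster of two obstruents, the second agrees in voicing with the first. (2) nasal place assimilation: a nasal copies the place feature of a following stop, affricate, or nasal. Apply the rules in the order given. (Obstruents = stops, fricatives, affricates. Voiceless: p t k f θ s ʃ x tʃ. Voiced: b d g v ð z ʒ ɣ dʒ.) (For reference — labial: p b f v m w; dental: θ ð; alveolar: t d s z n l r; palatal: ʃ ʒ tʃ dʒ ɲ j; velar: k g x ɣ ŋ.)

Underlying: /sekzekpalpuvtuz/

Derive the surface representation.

Rule 1: /z/ after /k/ (voiceless) → [s]
Rule 1: /t/ after /v/ (voiced) → [d]
After rule 1: seksekpalpuvduz
Rule 2: no segment meets the rule's conditions; no change.

[seksekpalpuvduz]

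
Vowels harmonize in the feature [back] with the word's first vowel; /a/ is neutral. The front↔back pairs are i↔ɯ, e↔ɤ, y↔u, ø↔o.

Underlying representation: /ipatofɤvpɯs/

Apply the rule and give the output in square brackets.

[ipatøfevpis]

/o/ harmonizes with /i/ ([-back]) → [ø]
/ɤ/ harmonizes with /i/ ([-back]) → [e]
/ɯ/ harmonizes with /i/ ([-back]) → [i]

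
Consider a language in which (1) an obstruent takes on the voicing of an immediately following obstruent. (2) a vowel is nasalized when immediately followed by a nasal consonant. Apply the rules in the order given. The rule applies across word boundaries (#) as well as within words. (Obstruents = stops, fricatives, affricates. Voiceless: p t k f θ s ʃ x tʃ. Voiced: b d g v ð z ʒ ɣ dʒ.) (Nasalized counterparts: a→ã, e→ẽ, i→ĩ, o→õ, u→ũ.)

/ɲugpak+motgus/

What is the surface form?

[ɲukpak+modgus]

Rule 1: /g/ before /p/ (voiceless) → [k]
Rule 1: /t/ before /g/ (voiced) → [d]
After rule 1: ɲukpak+modgus
Rule 2: no segment meets the rule's conditions; no change.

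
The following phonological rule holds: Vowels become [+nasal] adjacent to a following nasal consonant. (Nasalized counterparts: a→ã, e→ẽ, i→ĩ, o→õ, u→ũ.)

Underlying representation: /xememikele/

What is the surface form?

[xẽmẽmikele]

/e/ before nasal /m/ → [ẽ]
/e/ before nasal /m/ → [ẽ]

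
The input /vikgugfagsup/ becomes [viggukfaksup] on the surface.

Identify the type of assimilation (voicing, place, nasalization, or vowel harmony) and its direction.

/k/→[g] /g/→[k] /g/→[k].
Each target copies a feature from the following segment, so the direction is regressive.

voicing assimilation, regressive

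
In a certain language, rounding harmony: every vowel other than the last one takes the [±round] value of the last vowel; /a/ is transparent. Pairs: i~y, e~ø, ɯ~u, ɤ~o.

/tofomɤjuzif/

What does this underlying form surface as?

/o/ harmonizes with /i/ ([-round]) → [ɤ]
/o/ harmonizes with /i/ ([-round]) → [ɤ]
/u/ harmonizes with /i/ ([-round]) → [ɯ]

[tɤfɤmɤjɯzif]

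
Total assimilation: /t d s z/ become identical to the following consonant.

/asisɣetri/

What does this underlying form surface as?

/s/ before /ɣ/ → [ɣ] (total assimilation)
/t/ before /r/ → [r] (total assimilation)

[asiɣɣerri]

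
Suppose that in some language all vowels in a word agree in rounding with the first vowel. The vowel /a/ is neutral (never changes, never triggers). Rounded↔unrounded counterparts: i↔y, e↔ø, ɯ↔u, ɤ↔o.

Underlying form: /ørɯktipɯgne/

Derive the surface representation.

/ɯ/ harmonizes with /ø/ ([+round]) → [u]
/i/ harmonizes with /ø/ ([+round]) → [y]
/ɯ/ harmonizes with /ø/ ([+round]) → [u]
/e/ harmonizes with /ø/ ([+round]) → [ø]

[øruktypugnø]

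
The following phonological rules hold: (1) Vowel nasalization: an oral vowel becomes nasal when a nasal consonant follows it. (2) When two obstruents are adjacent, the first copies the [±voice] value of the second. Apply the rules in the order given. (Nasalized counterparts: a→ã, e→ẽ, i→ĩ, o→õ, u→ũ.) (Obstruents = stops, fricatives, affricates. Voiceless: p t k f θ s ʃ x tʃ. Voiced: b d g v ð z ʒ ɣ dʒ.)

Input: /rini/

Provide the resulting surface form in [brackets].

[rĩni]

Rule 1: /i/ before nasal /n/ → [ĩ]
After rule 1: rĩni
Rule 2: no segment meets the rule's conditions; no change.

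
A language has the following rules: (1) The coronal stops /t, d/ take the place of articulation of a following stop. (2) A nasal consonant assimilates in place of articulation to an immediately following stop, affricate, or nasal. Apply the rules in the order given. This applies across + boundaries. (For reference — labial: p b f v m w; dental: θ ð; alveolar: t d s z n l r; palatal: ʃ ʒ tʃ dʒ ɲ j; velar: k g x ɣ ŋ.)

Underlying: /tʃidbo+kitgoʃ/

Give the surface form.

Rule 1: /d/ before /b/ (labial) → [b]
Rule 1: /t/ before /g/ (velar) → [k]
After rule 1: tʃibbo+kikgoʃ
Rule 2: no segment meets the rule's conditions; no change.

[tʃibbo+kikgoʃ]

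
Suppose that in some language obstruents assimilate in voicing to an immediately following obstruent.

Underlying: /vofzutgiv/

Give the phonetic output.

[vovzudgiv]

/f/ before /z/ (voiced) → [v]
/t/ before /g/ (voiced) → [d]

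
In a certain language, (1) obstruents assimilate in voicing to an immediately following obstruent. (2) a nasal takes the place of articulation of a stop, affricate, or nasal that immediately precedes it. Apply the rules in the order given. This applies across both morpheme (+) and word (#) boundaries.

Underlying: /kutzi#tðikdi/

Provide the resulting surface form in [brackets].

Rule 1: /t/ before /z/ (voiced) → [d]
Rule 1: /t/ before /ð/ (voiced) → [d]
Rule 1: /k/ before /d/ (voiced) → [g]
After rule 1: kudzi#dðigdi
Rule 2: no segment meets the rule's conditions; no change.

[kudzi#dðigdi]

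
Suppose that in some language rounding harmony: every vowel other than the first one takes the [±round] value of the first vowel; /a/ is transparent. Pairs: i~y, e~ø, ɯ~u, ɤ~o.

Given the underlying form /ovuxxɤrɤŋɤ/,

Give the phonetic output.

[ovuxxoroŋo]

/ɤ/ harmonizes with /o/ ([+round]) → [o]
/ɤ/ harmonizes with /o/ ([+round]) → [o]
/ɤ/ harmonizes with /o/ ([+round]) → [o]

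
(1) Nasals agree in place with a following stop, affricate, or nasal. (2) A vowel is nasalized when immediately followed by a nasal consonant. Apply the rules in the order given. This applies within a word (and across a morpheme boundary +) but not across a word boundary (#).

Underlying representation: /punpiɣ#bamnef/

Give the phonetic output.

Rule 1: /n/ before /p/ (labial) → [m]
Rule 1: /m/ before /n/ (alveolar) → [n]
After rule 1: pumpiɣ#bannef
Rule 2: /u/ before nasal /m/ → [ũ]
Rule 2: /a/ before nasal /n/ → [ã]

[pũmpiɣ#bãnnef]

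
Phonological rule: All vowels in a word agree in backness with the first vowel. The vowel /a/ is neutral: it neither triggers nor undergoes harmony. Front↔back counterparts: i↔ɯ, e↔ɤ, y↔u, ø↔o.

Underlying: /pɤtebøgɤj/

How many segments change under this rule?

2

/e/ harmonizes with /ɤ/ ([+back]) → [ɤ]
/ø/ harmonizes with /ɤ/ ([+back]) → [o]
2 segments change.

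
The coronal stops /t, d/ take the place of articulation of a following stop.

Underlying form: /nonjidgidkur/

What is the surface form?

/d/ before /g/ (velar) → [g]
/d/ before /k/ (velar) → [g]

[nonjiggigkur]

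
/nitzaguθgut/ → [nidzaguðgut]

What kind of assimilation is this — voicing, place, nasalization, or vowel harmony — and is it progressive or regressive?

voicing assimilation, regressive

/t/→[d] /θ/→[ð].
Each target copies a feature from the following segment, so the direction is regressive.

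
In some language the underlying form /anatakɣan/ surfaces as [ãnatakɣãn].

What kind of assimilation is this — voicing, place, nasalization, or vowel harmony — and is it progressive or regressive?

nasalization, regressive

/a/→[ã] /a/→[ã].
Each target copies a feature from the following segment, so the direction is regressive.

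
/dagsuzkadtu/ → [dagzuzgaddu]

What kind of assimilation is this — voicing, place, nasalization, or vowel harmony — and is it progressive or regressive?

voicing assimilation, progressive

/s/→[z] /k/→[g] /t/→[d].
Each target copies a feature from the preceding segment, so the direction is progressive.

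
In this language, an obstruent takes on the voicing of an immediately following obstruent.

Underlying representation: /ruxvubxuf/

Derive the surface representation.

[ruɣvupxuf]

/x/ before /v/ (voiced) → [ɣ]
/b/ before /x/ (voiceless) → [p]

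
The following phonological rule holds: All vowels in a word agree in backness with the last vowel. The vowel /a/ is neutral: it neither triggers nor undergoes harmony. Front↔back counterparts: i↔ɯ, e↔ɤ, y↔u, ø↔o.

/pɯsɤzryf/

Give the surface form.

[pisezryf]

/ɯ/ harmonizes with /y/ ([-back]) → [i]
/ɤ/ harmonizes with /y/ ([-back]) → [e]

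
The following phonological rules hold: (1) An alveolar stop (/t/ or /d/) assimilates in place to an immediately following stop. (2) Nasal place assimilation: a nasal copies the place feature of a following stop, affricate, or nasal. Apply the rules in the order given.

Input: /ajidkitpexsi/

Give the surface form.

Rule 1: /d/ before /k/ (velar) → [g]
Rule 1: /t/ before /p/ (labial) → [p]
After rule 1: ajigkippexsi
Rule 2: no segment meets the rule's conditions; no change.

[ajigkippexsi]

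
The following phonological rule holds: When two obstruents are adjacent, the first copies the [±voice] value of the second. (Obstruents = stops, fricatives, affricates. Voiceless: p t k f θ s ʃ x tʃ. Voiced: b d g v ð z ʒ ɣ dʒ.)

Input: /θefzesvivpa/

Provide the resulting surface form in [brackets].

[θevzezvifpa]

/f/ before /z/ (voiced) → [v]
/s/ before /v/ (voiced) → [z]
/v/ before /p/ (voiceless) → [f]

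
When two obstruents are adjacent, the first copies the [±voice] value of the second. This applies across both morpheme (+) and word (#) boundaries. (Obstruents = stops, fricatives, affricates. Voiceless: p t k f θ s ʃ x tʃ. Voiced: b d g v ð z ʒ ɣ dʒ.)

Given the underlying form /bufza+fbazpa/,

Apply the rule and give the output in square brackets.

/f/ before /z/ (voiced) → [v]
/f/ before /b/ (voiced) → [v]
/z/ before /p/ (voiceless) → [s]

[buvza+vbaspa]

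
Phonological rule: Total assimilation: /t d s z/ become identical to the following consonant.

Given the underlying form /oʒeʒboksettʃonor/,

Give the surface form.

[oʒeʒboksetʃtʃonor]

/t/ before /tʃ/ → [tʃ] (total assimilation)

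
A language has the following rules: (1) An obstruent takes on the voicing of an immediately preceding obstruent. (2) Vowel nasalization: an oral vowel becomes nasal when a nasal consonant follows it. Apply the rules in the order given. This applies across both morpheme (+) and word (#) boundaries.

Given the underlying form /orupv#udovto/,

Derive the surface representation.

Rule 1: /v/ after /p/ (voiceless) → [f]
Rule 1: /t/ after /v/ (voiced) → [d]
After rule 1: orupf#udovdo
Rule 2: no segment meets the rule's conditions; no change.

[orupf#udovdo]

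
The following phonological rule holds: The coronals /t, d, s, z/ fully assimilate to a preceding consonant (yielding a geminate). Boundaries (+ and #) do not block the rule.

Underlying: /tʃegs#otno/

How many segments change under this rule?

/s/ after /g/ → [g] (total assimilation)
1 segment changes.

1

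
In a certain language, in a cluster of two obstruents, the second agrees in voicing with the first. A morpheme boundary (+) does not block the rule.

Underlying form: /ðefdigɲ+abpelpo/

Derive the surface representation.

/d/ after /f/ (voiceless) → [t]
/p/ after /b/ (voiced) → [b]

[ðeftigɲ+abbelpo]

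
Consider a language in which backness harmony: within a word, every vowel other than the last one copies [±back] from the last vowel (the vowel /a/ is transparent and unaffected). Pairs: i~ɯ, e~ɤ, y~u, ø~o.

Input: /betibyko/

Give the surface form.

/e/ harmonizes with /o/ ([+back]) → [ɤ]
/i/ harmonizes with /o/ ([+back]) → [ɯ]
/y/ harmonizes with /o/ ([+back]) → [u]

[bɤtɯbuko]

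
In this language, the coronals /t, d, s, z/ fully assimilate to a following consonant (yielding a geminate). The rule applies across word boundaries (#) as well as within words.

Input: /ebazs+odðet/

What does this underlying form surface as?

[ebass+oððet]

/z/ before /s/ → [s] (total assimilation)
/d/ before /ð/ → [ð] (total assimilation)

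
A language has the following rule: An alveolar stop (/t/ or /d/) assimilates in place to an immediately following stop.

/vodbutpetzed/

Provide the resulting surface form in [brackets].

/d/ before /b/ (labial) → [b]
/t/ before /p/ (labial) → [p]

[vobbuppetzed]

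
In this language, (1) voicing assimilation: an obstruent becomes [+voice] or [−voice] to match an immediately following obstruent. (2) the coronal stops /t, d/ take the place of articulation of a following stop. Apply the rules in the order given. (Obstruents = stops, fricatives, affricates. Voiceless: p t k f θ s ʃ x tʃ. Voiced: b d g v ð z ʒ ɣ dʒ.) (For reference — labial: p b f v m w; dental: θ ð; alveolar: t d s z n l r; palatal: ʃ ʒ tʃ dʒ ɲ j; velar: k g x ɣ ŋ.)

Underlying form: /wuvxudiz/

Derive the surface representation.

[wufxudiz]

Rule 1: /v/ before /x/ (voiceless) → [f]
After rule 1: wufxudiz
Rule 2: no segment meets the rule's conditions; no change.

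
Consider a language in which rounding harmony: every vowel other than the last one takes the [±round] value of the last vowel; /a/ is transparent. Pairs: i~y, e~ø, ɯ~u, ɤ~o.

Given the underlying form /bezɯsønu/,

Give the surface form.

[bøzusønu]

/e/ harmonizes with /u/ ([+round]) → [ø]
/ɯ/ harmonizes with /u/ ([+round]) → [u]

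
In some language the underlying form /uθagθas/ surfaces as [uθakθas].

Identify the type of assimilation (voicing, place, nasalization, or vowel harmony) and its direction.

voicing assimilation, regressive

/g/→[k].
Each target copies a feature from the following segment, so the direction is regressive.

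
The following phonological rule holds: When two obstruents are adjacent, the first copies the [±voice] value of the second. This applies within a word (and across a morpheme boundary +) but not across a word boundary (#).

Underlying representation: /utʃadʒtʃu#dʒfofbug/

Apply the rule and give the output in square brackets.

/dʒ/ before /tʃ/ (voiceless) → [tʃ]
/dʒ/ before /f/ (voiceless) → [tʃ]
/f/ before /b/ (voiced) → [v]

[utʃatʃtʃu#tʃfovbug]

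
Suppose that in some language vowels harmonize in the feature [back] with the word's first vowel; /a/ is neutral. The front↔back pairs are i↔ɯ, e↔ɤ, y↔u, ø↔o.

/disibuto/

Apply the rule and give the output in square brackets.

[disibytø]

/u/ harmonizes with /i/ ([-back]) → [y]
/o/ harmonizes with /i/ ([-back]) → [ø]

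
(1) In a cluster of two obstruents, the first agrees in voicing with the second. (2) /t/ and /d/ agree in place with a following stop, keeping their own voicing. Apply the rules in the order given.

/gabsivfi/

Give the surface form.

[gapsiffi]

Rule 1: /b/ before /s/ (voiceless) → [p]
Rule 1: /v/ before /f/ (voiceless) → [f]
After rule 1: gapsiffi
Rule 2: no segment meets the rule's conditions; no change.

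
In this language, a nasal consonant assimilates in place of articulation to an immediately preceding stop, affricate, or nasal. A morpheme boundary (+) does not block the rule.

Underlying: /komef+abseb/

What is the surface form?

[komef+abseb]

no segment meets the rule's conditions; no change.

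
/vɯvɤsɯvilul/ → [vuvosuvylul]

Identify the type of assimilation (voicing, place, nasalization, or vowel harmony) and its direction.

/ɯ/→[u] /ɤ/→[o] /ɯ/→[u] /i/→[y].
Vowels agree with the last vowel, so the harmony is regressive.

vowel harmony, regressive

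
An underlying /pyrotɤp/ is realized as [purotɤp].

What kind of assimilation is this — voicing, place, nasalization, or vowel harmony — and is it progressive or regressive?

/y/→[u].
Vowels agree with the last vowel, so the harmony is regressive.

vowel harmony, regressive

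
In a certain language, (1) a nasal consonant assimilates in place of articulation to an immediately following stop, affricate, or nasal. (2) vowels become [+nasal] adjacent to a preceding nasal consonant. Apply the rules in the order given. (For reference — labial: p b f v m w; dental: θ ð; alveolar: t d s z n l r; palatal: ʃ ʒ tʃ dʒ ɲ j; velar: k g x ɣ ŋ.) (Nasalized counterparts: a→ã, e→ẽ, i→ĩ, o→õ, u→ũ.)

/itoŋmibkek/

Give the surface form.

Rule 1: /ŋ/ before /m/ (labial) → [m]
After rule 1: itommibkek
Rule 2: /i/ after nasal /m/ → [ĩ]

[itommĩbkek]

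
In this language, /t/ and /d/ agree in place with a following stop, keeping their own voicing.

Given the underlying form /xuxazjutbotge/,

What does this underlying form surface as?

/t/ before /b/ (labial) → [p]
/t/ before /g/ (velar) → [k]

[xuxazjupbokge]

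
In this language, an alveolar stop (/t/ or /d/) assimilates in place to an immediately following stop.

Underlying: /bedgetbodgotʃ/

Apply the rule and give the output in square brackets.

[beggepboggotʃ]

/d/ before /g/ (velar) → [g]
/t/ before /b/ (labial) → [p]
/d/ before /g/ (velar) → [g]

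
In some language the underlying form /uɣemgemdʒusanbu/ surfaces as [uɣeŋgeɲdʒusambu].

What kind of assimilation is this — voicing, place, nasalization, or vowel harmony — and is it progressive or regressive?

place assimilation, regressive

/m/→[ŋ] /m/→[ɲ] /n/→[m].
Each target copies a feature from the following segment, so the direction is regressive.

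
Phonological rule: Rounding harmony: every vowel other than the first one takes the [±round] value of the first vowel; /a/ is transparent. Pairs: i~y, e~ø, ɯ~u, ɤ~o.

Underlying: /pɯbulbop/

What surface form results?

/u/ harmonizes with /ɯ/ ([-round]) → [ɯ]
/o/ harmonizes with /ɯ/ ([-round]) → [ɤ]

[pɯbɯlbɤp]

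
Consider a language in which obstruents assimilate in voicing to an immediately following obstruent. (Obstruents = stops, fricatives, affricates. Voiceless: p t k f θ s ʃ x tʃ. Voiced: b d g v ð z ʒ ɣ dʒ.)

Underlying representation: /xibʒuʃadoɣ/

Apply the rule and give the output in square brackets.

no segment meets the rule's conditions; no change.

[xibʒuʃadoɣ]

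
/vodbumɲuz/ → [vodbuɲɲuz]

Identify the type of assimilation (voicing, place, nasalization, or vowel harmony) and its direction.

place assimilation, regressive

/m/→[ɲ].
Each target copies a feature from the following segment, so the direction is regressive.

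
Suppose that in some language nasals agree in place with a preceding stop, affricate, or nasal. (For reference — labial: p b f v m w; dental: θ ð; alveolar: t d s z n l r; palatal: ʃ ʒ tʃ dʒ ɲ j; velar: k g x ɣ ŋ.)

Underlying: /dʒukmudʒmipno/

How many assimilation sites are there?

/m/ after /k/ (velar) → [ŋ]
/m/ after /dʒ/ (palatal) → [ɲ]
/n/ after /p/ (labial) → [m]
3 segments change.

3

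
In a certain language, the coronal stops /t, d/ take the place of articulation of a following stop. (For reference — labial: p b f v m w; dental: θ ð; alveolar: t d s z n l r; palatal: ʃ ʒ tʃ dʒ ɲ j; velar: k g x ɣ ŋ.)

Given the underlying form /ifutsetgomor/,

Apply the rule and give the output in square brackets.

/t/ before /g/ (velar) → [k]

[ifutsekgomor]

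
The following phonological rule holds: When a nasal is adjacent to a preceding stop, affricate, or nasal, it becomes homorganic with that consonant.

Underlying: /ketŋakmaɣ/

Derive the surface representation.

/ŋ/ after /t/ (alveolar) → [n]
/m/ after /k/ (velar) → [ŋ]

[ketnakŋaɣ]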